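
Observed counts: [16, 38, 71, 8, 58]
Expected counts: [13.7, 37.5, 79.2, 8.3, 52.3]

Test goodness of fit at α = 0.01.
Chi-square goodness of fit test:
H₀: observed counts match expected distribution
H₁: observed counts differ from expected distribution
df = k - 1 = 4
χ² = Σ(O - E)²/E
   = (16 - 13.7)²/13.7 + (38 - 37.5)²/37.5 + (71 - 79.2)²/79.2 + (8 - 8.3)²/8.3 + (58 - 52.3)²/52.3
   = 0.386 + 0.007 + 0.849 + 0.011 + 0.621
   = 1.87
p-value = 0.7589

Since p-value > α = 0.01, we fail to reject H₀.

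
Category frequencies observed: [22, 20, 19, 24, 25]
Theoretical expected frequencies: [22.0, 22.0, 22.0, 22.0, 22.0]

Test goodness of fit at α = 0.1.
Chi-square goodness of fit test:
H₀: observed counts match expected distribution
H₁: observed counts differ from expected distribution
df = k - 1 = 4
χ² = Σ(O - E)²/E
   = (22 - 22.0)²/22.0 + (20 - 22.0)²/22.0 + (19 - 22.0)²/22.0 + (24 - 22.0)²/22.0 + (25 - 22.0)²/22.0
   = 0.000 + 0.182 + 0.409 + 0.182 + 0.409
   = 1.18
p-value = 0.8811

Since p-value > α = 0.1, we fail to reject H₀.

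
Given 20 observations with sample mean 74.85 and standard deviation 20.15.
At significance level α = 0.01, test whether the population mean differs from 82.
One-sample t-test:
H₀: μ = 82
H₁: μ ≠ 82
df = n - 1 = 19
t = (x̄ - μ₀) / (s/√n) = (74.85 - 82) / (20.15/√20) = -1.587
p-value = 0.1290

Since p-value > α = 0.01, we fail to reject H₀.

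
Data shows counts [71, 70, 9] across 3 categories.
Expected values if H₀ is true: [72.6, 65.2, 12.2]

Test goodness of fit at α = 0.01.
Chi-square goodness of fit test:
H₀: observed counts match expected distribution
H₁: observed counts differ from expected distribution
df = k - 1 = 2
χ² = Σ(O - E)²/E
   = (71 - 72.6)²/72.6 + (70 - 65.2)²/65.2 + (9 - 12.2)²/12.2
   = 0.035 + 0.353 + 0.839
   = 1.23
p-value = 0.5412

Since p-value > α = 0.01, we fail to reject H₀.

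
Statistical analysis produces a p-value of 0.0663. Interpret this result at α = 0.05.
Since p = 0.0663 > α = 0.05, fail to reject H₀.
There is insufficient evidence to reject the null hypothesis; the result is not statistically significant at the 0.05 level.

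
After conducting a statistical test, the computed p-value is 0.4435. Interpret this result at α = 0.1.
Since p = 0.4435 > α = 0.1, fail to reject H₀.
There is insufficient evidence to reject the null hypothesis; the result is not statistically significant at the 0.1 level.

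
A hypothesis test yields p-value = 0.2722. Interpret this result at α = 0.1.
Since p = 0.2722 > α = 0.1, fail to reject H₀.
There is insufficient evidence to reject the null hypothesis; the result is not statistically significant at the 0.1 level.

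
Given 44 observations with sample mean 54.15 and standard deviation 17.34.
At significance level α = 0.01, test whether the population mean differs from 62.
One-sample t-test:
H₀: μ = 62
H₁: μ ≠ 62
df = n - 1 = 43
t = (x̄ - μ₀) / (s/√n) = (54.15 - 62) / (17.34/√44) = -3.003
p-value = 0.0044

Since p-value < α = 0.01, we reject H₀.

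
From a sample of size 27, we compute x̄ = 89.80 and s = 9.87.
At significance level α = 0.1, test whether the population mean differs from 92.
One-sample t-test:
H₀: μ = 92
H₁: μ ≠ 92
df = n - 1 = 26
t = (x̄ - μ₀) / (s/√n) = (89.80 - 92) / (9.87/√27) = -1.158
p-value = 0.2573

Since p-value > α = 0.1, we fail to reject H₀.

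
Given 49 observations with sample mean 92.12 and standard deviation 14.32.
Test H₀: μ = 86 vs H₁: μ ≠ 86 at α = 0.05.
One-sample t-test:
H₀: μ = 86
H₁: μ ≠ 86
df = n - 1 = 48
t = (x̄ - μ₀) / (s/√n) = (92.12 - 86) / (14.32/√49) = 2.992
p-value = 0.0044

Since p-value < α = 0.05, we reject H₀.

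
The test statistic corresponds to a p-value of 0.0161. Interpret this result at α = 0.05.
Since p = 0.0161 < α = 0.05, reject H₀.
There is sufficient evidence to reject the null hypothesis; the result is statistically significant at the 0.05 level.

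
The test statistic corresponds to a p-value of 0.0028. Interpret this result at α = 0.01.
Since p = 0.0028 < α = 0.01, reject H₀.
There is sufficient evidence to reject the null hypothesis; the result is statistically significant at the 0.01 level.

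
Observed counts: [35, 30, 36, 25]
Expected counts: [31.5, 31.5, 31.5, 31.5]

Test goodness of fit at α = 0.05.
Chi-square goodness of fit test:
H₀: observed counts match expected distribution
H₁: observed counts differ from expected distribution
df = k - 1 = 3
χ² = Σ(O - E)²/E
   = (35 - 31.5)²/31.5 + (30 - 31.5)²/31.5 + (36 - 31.5)²/31.5 + (25 - 31.5)²/31.5
   = 0.389 + 0.071 + 0.643 + 1.341
   = 2.44
p-value = 0.4854

Since p-value > α = 0.05, we fail to reject H₀.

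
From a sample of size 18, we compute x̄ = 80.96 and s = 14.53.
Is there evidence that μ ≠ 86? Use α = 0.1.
One-sample t-test:
H₀: μ = 86
H₁: μ ≠ 86
df = n - 1 = 17
t = (x̄ - μ₀) / (s/√n) = (80.96 - 86) / (14.53/√18) = -1.472
p-value = 0.1594

Since p-value > α = 0.1, we fail to reject H₀.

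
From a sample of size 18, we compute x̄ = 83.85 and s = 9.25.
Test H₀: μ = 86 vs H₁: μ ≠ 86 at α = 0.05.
One-sample t-test:
H₀: μ = 86
H₁: μ ≠ 86
df = n - 1 = 17
t = (x̄ - μ₀) / (s/√n) = (83.85 - 86) / (9.25/√18) = -0.986
p-value = 0.3379

Since p-value > α = 0.05, we fail to reject H₀.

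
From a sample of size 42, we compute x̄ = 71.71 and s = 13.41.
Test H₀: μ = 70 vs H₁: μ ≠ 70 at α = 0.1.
One-sample t-test:
H₀: μ = 70
H₁: μ ≠ 70
df = n - 1 = 41
t = (x̄ - μ₀) / (s/√n) = (71.71 - 70) / (13.41/√42) = 0.826
p-value = 0.4134

Since p-value > α = 0.1, we fail to reject H₀.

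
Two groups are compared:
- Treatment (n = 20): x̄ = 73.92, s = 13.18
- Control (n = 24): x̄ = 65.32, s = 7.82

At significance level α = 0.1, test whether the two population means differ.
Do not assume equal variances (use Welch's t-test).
Welch's two-sample t-test:
H₀: μ₁ = μ₂
H₁: μ₁ ≠ μ₂
s₁²/n₁ = 13.18²/20 = 8.6856,  s₂²/n₂ = 7.82²/24 = 2.5480
SE = √(s₁²/n₁ + s₂²/n₂) = √(8.6856 + 2.5480) = 3.3517
df (Welch-Satterthwaite) = (s₁²/n₁ + s₂²/n₂)² / [(s₁²/n₁)²/(n₁-1) + (s₂²/n₂)²/(n₂-1)] ≈ 29.67
t = (x̄₁ - x̄₂) / SE = (73.92 - 65.32) / 3.3517 = 8.60 / 3.3517 = 2.566
p-value = 0.0156

Since p-value < α = 0.1, we reject H₀.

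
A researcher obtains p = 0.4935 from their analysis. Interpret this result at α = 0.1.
Since p = 0.4935 > α = 0.1, fail to reject H₀.
There is insufficient evidence to reject the null hypothesis; the result is not statistically significant at the 0.1 level.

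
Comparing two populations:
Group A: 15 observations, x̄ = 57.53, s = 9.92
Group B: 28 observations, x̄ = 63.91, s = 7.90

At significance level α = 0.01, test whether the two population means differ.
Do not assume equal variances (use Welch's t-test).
Welch's two-sample t-test:
H₀: μ₁ = μ₂
H₁: μ₁ ≠ μ₂
s₁²/n₁ = 9.92²/15 = 6.5604,  s₂²/n₂ = 7.90²/28 = 2.2289
SE = √(s₁²/n₁ + s₂²/n₂) = √(6.5604 + 2.2289) = 2.9647
df (Welch-Satterthwaite) = (s₁²/n₁ + s₂²/n₂)² / [(s₁²/n₁)²/(n₁-1) + (s₂²/n₂)²/(n₂-1)] ≈ 23.71
t = (x̄₁ - x̄₂) / SE = (57.53 - 63.91) / 2.9647 = -6.38 / 2.9647 = -2.152
p-value = 0.0418

Since p-value > α = 0.01, we fail to reject H₀.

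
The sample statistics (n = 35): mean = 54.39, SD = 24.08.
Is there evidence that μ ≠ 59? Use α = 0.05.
One-sample t-test:
H₀: μ = 59
H₁: μ ≠ 59
df = n - 1 = 34
t = (x̄ - μ₀) / (s/√n) = (54.39 - 59) / (24.08/√35) = -1.133
p-value = 0.2653

Since p-value > α = 0.05, we fail to reject H₀.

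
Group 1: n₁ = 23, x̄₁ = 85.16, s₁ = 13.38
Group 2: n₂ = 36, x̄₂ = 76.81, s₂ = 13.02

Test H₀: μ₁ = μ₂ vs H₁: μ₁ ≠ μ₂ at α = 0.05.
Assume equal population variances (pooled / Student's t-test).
Student's two-sample t-test (equal variances):
H₀: μ₁ = μ₂
H₁: μ₁ ≠ μ₂
df = n₁ + n₂ - 2 = 57
Pooled variance s_p² = [(n₁-1)s₁² + (n₂-1)s₂²] / (n₁ + n₂ - 2) = [(22)(13.38²) + (35)(13.02²)] / 57 = 173.1886
SE = √(s_p²(1/n₁ + 1/n₂)) = √(173.1886 × (1/23 + 1/36)) = 3.5129
t = (x̄₁ - x̄₂) / SE = (85.16 - 76.81) / 3.5129 = 8.35 / 3.5129 = 2.377
p-value = 0.0208

Since p-value < α = 0.05, we reject H₀.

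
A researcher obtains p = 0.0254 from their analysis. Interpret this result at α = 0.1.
Since p = 0.0254 < α = 0.1, reject H₀.
There is sufficient evidence to reject the null hypothesis; the result is statistically significant at the 0.1 level.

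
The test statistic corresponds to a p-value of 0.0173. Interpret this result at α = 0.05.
Since p = 0.0173 < α = 0.05, reject H₀.
There is sufficient evidence to reject the null hypothesis; the result is statistically significant at the 0.05 level.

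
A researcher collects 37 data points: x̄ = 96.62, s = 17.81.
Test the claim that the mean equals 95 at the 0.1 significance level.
One-sample t-test:
H₀: μ = 95
H₁: μ ≠ 95
df = n - 1 = 36
t = (x̄ - μ₀) / (s/√n) = (96.62 - 95) / (17.81/√37) = 0.553
p-value = 0.5835

Since p-value > α = 0.1, we fail to reject H₀.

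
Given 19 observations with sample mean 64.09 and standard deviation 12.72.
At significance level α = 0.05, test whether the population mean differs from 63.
One-sample t-test:
H₀: μ = 63
H₁: μ ≠ 63
df = n - 1 = 18
t = (x̄ - μ₀) / (s/√n) = (64.09 - 63) / (12.72/√19) = 0.374
p-value = 0.7131

Since p-value > α = 0.05, we fail to reject H₀.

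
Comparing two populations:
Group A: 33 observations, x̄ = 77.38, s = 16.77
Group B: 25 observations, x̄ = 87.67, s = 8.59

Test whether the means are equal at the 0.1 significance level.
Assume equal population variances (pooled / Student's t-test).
Student's two-sample t-test (equal variances):
H₀: μ₁ = μ₂
H₁: μ₁ ≠ μ₂
df = n₁ + n₂ - 2 = 56
Pooled variance s_p² = [(n₁-1)s₁² + (n₂-1)s₂²] / (n₁ + n₂ - 2) = [(32)(16.77²) + (24)(8.59²)] / 56 = 192.3280
SE = √(s_p²(1/n₁ + 1/n₂)) = √(192.3280 × (1/33 + 1/25)) = 3.6771
t = (x̄₁ - x̄₂) / SE = (77.38 - 87.67) / 3.6771 = -10.29 / 3.6771 = -2.798
p-value = 0.0070

Since p-value < α = 0.1, we reject H₀.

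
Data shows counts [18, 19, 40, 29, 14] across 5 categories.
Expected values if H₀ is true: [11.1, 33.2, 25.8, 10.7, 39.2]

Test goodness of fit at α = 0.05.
Chi-square goodness of fit test:
H₀: observed counts match expected distribution
H₁: observed counts differ from expected distribution
df = k - 1 = 4
χ² = Σ(O - E)²/E
   = (18 - 11.1)²/11.1 + (19 - 33.2)²/33.2 + (40 - 25.8)²/25.8 + (29 - 10.7)²/10.7 + (14 - 39.2)²/39.2
   = 4.289 + 6.073 + 7.816 + 31.298 + 16.200
   = 65.68
p-value < 0.0001

Since p-value < α = 0.05, we reject H₀.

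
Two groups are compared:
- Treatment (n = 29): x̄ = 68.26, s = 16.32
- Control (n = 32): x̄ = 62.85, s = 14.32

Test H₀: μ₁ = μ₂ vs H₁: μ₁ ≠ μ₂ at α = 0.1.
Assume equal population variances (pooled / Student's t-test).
Student's two-sample t-test (equal variances):
H₀: μ₁ = μ₂
H₁: μ₁ ≠ μ₂
df = n₁ + n₂ - 2 = 59
Pooled variance s_p² = [(n₁-1)s₁² + (n₂-1)s₂²] / (n₁ + n₂ - 2) = [(28)(16.32²) + (31)(14.32²)] / 59 = 234.1444
SE = √(s_p²(1/n₁ + 1/n₂)) = √(234.1444 × (1/29 + 1/32)) = 3.9231
t = (x̄₁ - x̄₂) / SE = (68.26 - 62.85) / 3.9231 = 5.41 / 3.9231 = 1.379
p-value = 0.1731

Since p-value > α = 0.1, we fail to reject H₀.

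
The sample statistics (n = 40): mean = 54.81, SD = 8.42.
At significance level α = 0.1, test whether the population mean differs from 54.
One-sample t-test:
H₀: μ = 54
H₁: μ ≠ 54
df = n - 1 = 39
t = (x̄ - μ₀) / (s/√n) = (54.81 - 54) / (8.42/√40) = 0.608
p-value = 0.5464

Since p-value > α = 0.1, we fail to reject H₀.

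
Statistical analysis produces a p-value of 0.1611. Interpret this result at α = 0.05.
Since p = 0.1611 > α = 0.05, fail to reject H₀.
There is insufficient evidence to reject the null hypothesis; the result is not statistically significant at the 0.05 level.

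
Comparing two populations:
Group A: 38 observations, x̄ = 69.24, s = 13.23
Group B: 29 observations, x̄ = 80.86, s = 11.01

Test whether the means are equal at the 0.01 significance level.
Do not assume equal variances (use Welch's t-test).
Welch's two-sample t-test:
H₀: μ₁ = μ₂
H₁: μ₁ ≠ μ₂
s₁²/n₁ = 13.23²/38 = 4.6061,  s₂²/n₂ = 11.01²/29 = 4.1800
SE = √(s₁²/n₁ + s₂²/n₂) = √(4.6061 + 4.1800) = 2.9641
df (Welch-Satterthwaite) = (s₁²/n₁ + s₂²/n₂)² / [(s₁²/n₁)²/(n₁-1) + (s₂²/n₂)²/(n₂-1)] ≈ 64.47
t = (x̄₁ - x̄₂) / SE = (69.24 - 80.86) / 2.9641 = -11.62 / 2.9641 = -3.920
p-value = 0.0002

Since p-value < α = 0.01, we reject H₀.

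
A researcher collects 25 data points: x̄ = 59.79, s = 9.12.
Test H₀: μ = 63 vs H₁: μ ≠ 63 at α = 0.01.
One-sample t-test:
H₀: μ = 63
H₁: μ ≠ 63
df = n - 1 = 24
t = (x̄ - μ₀) / (s/√n) = (59.79 - 63) / (9.12/√25) = -1.760
p-value = 0.0912

Since p-value > α = 0.01, we fail to reject H₀.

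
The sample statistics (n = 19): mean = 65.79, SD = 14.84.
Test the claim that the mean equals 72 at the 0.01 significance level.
One-sample t-test:
H₀: μ = 72
H₁: μ ≠ 72
df = n - 1 = 18
t = (x̄ - μ₀) / (s/√n) = (65.79 - 72) / (14.84/√19) = -1.824
p-value = 0.0848

Since p-value > α = 0.01, we fail to reject H₀.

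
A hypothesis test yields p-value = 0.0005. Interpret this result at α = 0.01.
Since p = 0.0005 < α = 0.01, reject H₀.
There is sufficient evidence to reject the null hypothesis; the result is statistically significant at the 0.01 level.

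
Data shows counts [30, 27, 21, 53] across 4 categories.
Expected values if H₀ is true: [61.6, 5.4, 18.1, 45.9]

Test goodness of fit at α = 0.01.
Chi-square goodness of fit test:
H₀: observed counts match expected distribution
H₁: observed counts differ from expected distribution
df = k - 1 = 3
χ² = Σ(O - E)²/E
   = (30 - 61.6)²/61.6 + (27 - 5.4)²/5.4 + (21 - 18.1)²/18.1 + (53 - 45.9)²/45.9
   = 16.210 + 86.400 + 0.465 + 1.098
   = 104.17
p-value < 0.0001

Since p-value < α = 0.01, we reject H₀.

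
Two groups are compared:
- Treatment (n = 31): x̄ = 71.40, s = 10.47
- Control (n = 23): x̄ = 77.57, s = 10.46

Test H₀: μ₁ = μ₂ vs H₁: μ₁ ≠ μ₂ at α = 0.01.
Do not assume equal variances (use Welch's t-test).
Welch's two-sample t-test:
H₀: μ₁ = μ₂
H₁: μ₁ ≠ μ₂
s₁²/n₁ = 10.47²/31 = 3.5362,  s₂²/n₂ = 10.46²/23 = 4.7570
SE = √(s₁²/n₁ + s₂²/n₂) = √(3.5362 + 4.7570) = 2.8798
df (Welch-Satterthwaite) = (s₁²/n₁ + s₂²/n₂)² / [(s₁²/n₁)²/(n₁-1) + (s₂²/n₂)²/(n₂-1)] ≈ 47.58
t = (x̄₁ - x̄₂) / SE = (71.40 - 77.57) / 2.8798 = -6.17 / 2.8798 = -2.143
p-value = 0.0373

Since p-value > α = 0.01, we fail to reject H₀.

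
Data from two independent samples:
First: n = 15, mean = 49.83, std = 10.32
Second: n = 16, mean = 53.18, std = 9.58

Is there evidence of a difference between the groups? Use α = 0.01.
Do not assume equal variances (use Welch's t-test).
Welch's two-sample t-test:
H₀: μ₁ = μ₂
H₁: μ₁ ≠ μ₂
s₁²/n₁ = 10.32²/15 = 7.1002,  s₂²/n₂ = 9.58²/16 = 5.7360
SE = √(s₁²/n₁ + s₂²/n₂) = √(7.1002 + 5.7360) = 3.5828
df (Welch-Satterthwaite) = (s₁²/n₁ + s₂²/n₂)² / [(s₁²/n₁)²/(n₁-1) + (s₂²/n₂)²/(n₂-1)] ≈ 28.44
t = (x̄₁ - x̄₂) / SE = (49.83 - 53.18) / 3.5828 = -3.35 / 3.5828 = -0.935
p-value = 0.3576

Since p-value > α = 0.01, we fail to reject H₀.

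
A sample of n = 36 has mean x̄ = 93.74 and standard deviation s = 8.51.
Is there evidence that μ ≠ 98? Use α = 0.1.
One-sample t-test:
H₀: μ = 98
H₁: μ ≠ 98
df = n - 1 = 35
t = (x̄ - μ₀) / (s/√n) = (93.74 - 98) / (8.51/√36) = -3.004
p-value = 0.0049

Since p-value < α = 0.1, we reject H₀.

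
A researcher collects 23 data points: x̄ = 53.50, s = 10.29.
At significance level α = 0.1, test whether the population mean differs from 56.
One-sample t-test:
H₀: μ = 56
H₁: μ ≠ 56
df = n - 1 = 22
t = (x̄ - μ₀) / (s/√n) = (53.50 - 56) / (10.29/√23) = -1.165
p-value = 0.2564

Since p-value > α = 0.1, we fail to reject H₀.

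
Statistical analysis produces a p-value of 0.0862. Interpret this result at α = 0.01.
Since p = 0.0862 > α = 0.01, fail to reject H₀.
There is insufficient evidence to reject the null hypothesis; the result is not statistically significant at the 0.01 level.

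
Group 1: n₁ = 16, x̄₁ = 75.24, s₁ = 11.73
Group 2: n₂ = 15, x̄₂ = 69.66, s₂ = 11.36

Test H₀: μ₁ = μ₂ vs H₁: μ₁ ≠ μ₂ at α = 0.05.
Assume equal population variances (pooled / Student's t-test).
Student's two-sample t-test (equal variances):
H₀: μ₁ = μ₂
H₁: μ₁ ≠ μ₂
df = n₁ + n₂ - 2 = 29
Pooled variance s_p² = [(n₁-1)s₁² + (n₂-1)s₂²] / (n₁ + n₂ - 2) = [(15)(11.73²) + (14)(11.36²)] / 29 = 133.4685
SE = √(s_p²(1/n₁ + 1/n₂)) = √(133.4685 × (1/16 + 1/15)) = 4.1521
t = (x̄₁ - x̄₂) / SE = (75.24 - 69.66) / 4.1521 = 5.58 / 4.1521 = 1.344
p-value = 0.1894

Since p-value > α = 0.05, we fail to reject H₀.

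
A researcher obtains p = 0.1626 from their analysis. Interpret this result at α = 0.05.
Since p = 0.1626 > α = 0.05, fail to reject H₀.
There is insufficient evidence to reject the null hypothesis; the result is not statistically significant at the 0.05 level.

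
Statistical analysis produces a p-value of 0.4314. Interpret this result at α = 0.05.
Since p = 0.4314 > α = 0.05, fail to reject H₀.
There is insufficient evidence to reject the null hypothesis; the result is not statistically significant at the 0.05 level.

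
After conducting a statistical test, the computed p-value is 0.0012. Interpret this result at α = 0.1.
Since p = 0.0012 < α = 0.1, reject H₀.
There is sufficient evidence to reject the null hypothesis; the result is statistically significant at the 0.1 level.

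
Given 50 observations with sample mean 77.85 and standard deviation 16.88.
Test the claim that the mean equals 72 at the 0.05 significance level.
One-sample t-test:
H₀: μ = 72
H₁: μ ≠ 72
df = n - 1 = 49
t = (x̄ - μ₀) / (s/√n) = (77.85 - 72) / (16.88/√50) = 2.451
p-value = 0.0179

Since p-value < α = 0.05, we reject H₀.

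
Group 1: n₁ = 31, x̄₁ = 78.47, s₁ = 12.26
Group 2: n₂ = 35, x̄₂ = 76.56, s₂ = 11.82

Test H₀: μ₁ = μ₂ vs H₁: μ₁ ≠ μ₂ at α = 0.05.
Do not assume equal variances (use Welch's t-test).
Welch's two-sample t-test:
H₀: μ₁ = μ₂
H₁: μ₁ ≠ μ₂
s₁²/n₁ = 12.26²/31 = 4.8486,  s₂²/n₂ = 11.82²/35 = 3.9918
SE = √(s₁²/n₁ + s₂²/n₂) = √(4.8486 + 3.9918) = 2.9733
df (Welch-Satterthwaite) = (s₁²/n₁ + s₂²/n₂)² / [(s₁²/n₁)²/(n₁-1) + (s₂²/n₂)²/(n₂-1)] ≈ 62.41
t = (x̄₁ - x̄₂) / SE = (78.47 - 76.56) / 2.9733 = 1.91 / 2.9733 = 0.642
p-value = 0.5230

Since p-value > α = 0.05, we fail to reject H₀.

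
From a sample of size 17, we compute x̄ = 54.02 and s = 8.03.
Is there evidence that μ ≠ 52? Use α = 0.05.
One-sample t-test:
H₀: μ = 52
H₁: μ ≠ 52
df = n - 1 = 16
t = (x̄ - μ₀) / (s/√n) = (54.02 - 52) / (8.03/√17) = 1.037
p-value = 0.3151

Since p-value > α = 0.05, we fail to reject H₀.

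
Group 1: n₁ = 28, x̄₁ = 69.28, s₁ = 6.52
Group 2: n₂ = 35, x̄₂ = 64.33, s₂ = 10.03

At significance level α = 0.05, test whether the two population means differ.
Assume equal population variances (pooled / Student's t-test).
Student's two-sample t-test (equal variances):
H₀: μ₁ = μ₂
H₁: μ₁ ≠ μ₂
df = n₁ + n₂ - 2 = 61
Pooled variance s_p² = [(n₁-1)s₁² + (n₂-1)s₂²] / (n₁ + n₂ - 2) = [(27)(6.52²) + (34)(10.03²)] / 61 = 74.8887
SE = √(s_p²(1/n₁ + 1/n₂)) = √(74.8887 × (1/28 + 1/35)) = 2.1941
t = (x̄₁ - x̄₂) / SE = (69.28 - 64.33) / 2.1941 = 4.95 / 2.1941 = 2.256
p-value = 0.0277

Since p-value < α = 0.05, we reject H₀.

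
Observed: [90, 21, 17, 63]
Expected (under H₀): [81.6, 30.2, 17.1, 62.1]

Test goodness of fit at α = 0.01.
Chi-square goodness of fit test:
H₀: observed counts match expected distribution
H₁: observed counts differ from expected distribution
df = k - 1 = 3
χ² = Σ(O - E)²/E
   = (90 - 81.6)²/81.6 + (21 - 30.2)²/30.2 + (17 - 17.1)²/17.1 + (63 - 62.1)²/62.1
   = 0.865 + 2.803 + 0.001 + 0.013
   = 3.68
p-value = 0.2980

Since p-value > α = 0.01, we fail to reject H₀.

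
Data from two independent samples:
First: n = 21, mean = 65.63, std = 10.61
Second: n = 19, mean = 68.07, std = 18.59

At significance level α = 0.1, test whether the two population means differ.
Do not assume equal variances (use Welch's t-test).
Welch's two-sample t-test:
H₀: μ₁ = μ₂
H₁: μ₁ ≠ μ₂
s₁²/n₁ = 10.61²/21 = 5.3606,  s₂²/n₂ = 18.59²/19 = 18.1888
SE = √(s₁²/n₁ + s₂²/n₂) = √(5.3606 + 18.1888) = 4.8528
df (Welch-Satterthwaite) = (s₁²/n₁ + s₂²/n₂)² / [(s₁²/n₁)²/(n₁-1) + (s₂²/n₂)²/(n₂-1)] ≈ 27.99
t = (x̄₁ - x̄₂) / SE = (65.63 - 68.07) / 4.8528 = -2.44 / 4.8528 = -0.503
p-value = 0.6190

Since p-value > α = 0.1, we fail to reject H₀.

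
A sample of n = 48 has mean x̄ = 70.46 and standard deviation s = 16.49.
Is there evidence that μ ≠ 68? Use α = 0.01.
One-sample t-test:
H₀: μ = 68
H₁: μ ≠ 68
df = n - 1 = 47
t = (x̄ - μ₀) / (s/√n) = (70.46 - 68) / (16.49/√48) = 1.034
p-value = 0.3066

Since p-value > α = 0.01, we fail to reject H₀.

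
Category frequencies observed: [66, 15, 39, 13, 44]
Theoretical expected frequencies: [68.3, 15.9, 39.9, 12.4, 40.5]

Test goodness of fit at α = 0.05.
Chi-square goodness of fit test:
H₀: observed counts match expected distribution
H₁: observed counts differ from expected distribution
df = k - 1 = 4
χ² = Σ(O - E)²/E
   = (66 - 68.3)²/68.3 + (15 - 15.9)²/15.9 + (39 - 39.9)²/39.9 + (13 - 12.4)²/12.4 + (44 - 40.5)²/40.5
   = 0.077 + 0.051 + 0.020 + 0.029 + 0.302
   = 0.48
p-value = 0.9754

Since p-value > α = 0.05, we fail to reject H₀.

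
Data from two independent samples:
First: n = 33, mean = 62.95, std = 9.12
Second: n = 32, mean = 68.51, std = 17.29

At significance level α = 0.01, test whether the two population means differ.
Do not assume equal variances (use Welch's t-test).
Welch's two-sample t-test:
H₀: μ₁ = μ₂
H₁: μ₁ ≠ μ₂
s₁²/n₁ = 9.12²/33 = 2.5204,  s₂²/n₂ = 17.29²/32 = 9.3420
SE = √(s₁²/n₁ + s₂²/n₂) = √(2.5204 + 9.3420) = 3.4442
df (Welch-Satterthwaite) = (s₁²/n₁ + s₂²/n₂)² / [(s₁²/n₁)²/(n₁-1) + (s₂²/n₂)²/(n₂-1)] ≈ 46.69
t = (x̄₁ - x̄₂) / SE = (62.95 - 68.51) / 3.4442 = -5.56 / 3.4442 = -1.614
p-value = 0.1132

Since p-value > α = 0.01, we fail to reject H₀.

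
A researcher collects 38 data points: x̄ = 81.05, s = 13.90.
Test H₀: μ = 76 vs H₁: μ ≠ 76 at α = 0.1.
One-sample t-test:
H₀: μ = 76
H₁: μ ≠ 76
df = n - 1 = 37
t = (x̄ - μ₀) / (s/√n) = (81.05 - 76) / (13.90/√38) = 2.240
p-value = 0.0312

Since p-value < α = 0.1, we reject H₀.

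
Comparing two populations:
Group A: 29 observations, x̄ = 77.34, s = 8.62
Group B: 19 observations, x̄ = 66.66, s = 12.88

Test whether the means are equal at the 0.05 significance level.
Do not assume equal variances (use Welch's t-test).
Welch's two-sample t-test:
H₀: μ₁ = μ₂
H₁: μ₁ ≠ μ₂
s₁²/n₁ = 8.62²/29 = 2.5622,  s₂²/n₂ = 12.88²/19 = 8.7313
SE = √(s₁²/n₁ + s₂²/n₂) = √(2.5622 + 8.7313) = 3.3606
df (Welch-Satterthwaite) = (s₁²/n₁ + s₂²/n₂)² / [(s₁²/n₁)²/(n₁-1) + (s₂²/n₂)²/(n₂-1)] ≈ 28.53
t = (x̄₁ - x̄₂) / SE = (77.34 - 66.66) / 3.3606 = 10.68 / 3.3606 = 3.178
p-value = 0.0036

Since p-value < α = 0.05, we reject H₀.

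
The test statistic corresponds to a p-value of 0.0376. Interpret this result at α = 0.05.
Since p = 0.0376 < α = 0.05, reject H₀.
There is sufficient evidence to reject the null hypothesis; the result is statistically significant at the 0.05 level.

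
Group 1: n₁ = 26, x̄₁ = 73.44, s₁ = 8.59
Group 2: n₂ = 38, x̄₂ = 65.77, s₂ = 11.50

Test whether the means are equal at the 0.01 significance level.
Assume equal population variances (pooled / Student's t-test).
Student's two-sample t-test (equal variances):
H₀: μ₁ = μ₂
H₁: μ₁ ≠ μ₂
df = n₁ + n₂ - 2 = 62
Pooled variance s_p² = [(n₁-1)s₁² + (n₂-1)s₂²] / (n₁ + n₂ - 2) = [(25)(8.59²) + (37)(11.50²)] / 62 = 108.6767
SE = √(s_p²(1/n₁ + 1/n₂)) = √(108.6767 × (1/26 + 1/38)) = 2.6533
t = (x̄₁ - x̄₂) / SE = (73.44 - 65.77) / 2.6533 = 7.67 / 2.6533 = 2.891
p-value = 0.0053

Since p-value < α = 0.01, we reject H₀.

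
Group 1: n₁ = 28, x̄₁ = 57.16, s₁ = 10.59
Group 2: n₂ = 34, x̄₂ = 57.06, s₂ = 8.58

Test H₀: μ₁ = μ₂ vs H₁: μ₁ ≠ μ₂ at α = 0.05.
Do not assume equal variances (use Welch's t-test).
Welch's two-sample t-test:
H₀: μ₁ = μ₂
H₁: μ₁ ≠ μ₂
s₁²/n₁ = 10.59²/28 = 4.0053,  s₂²/n₂ = 8.58²/34 = 2.1652
SE = √(s₁²/n₁ + s₂²/n₂) = √(4.0053 + 2.1652) = 2.4840
df (Welch-Satterthwaite) = (s₁²/n₁ + s₂²/n₂)² / [(s₁²/n₁)²/(n₁-1) + (s₂²/n₂)²/(n₂-1)] ≈ 51.72
t = (x̄₁ - x̄₂) / SE = (57.16 - 57.06) / 2.4840 = 0.10 / 2.4840 = 0.040
p-value = 0.9680

Since p-value > α = 0.05, we fail to reject H₀.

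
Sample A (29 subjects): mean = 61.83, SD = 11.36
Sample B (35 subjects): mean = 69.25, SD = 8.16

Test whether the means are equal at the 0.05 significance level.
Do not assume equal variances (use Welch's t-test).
Welch's two-sample t-test:
H₀: μ₁ = μ₂
H₁: μ₁ ≠ μ₂
s₁²/n₁ = 11.36²/29 = 4.4500,  s₂²/n₂ = 8.16²/35 = 1.9024
SE = √(s₁²/n₁ + s₂²/n₂) = √(4.4500 + 1.9024) = 2.5204
df (Welch-Satterthwaite) = (s₁²/n₁ + s₂²/n₂)² / [(s₁²/n₁)²/(n₁-1) + (s₂²/n₂)²/(n₂-1)] ≈ 49.59
t = (x̄₁ - x̄₂) / SE = (61.83 - 69.25) / 2.5204 = -7.42 / 2.5204 = -2.944
p-value = 0.0049

Since p-value < α = 0.05, we reject H₀.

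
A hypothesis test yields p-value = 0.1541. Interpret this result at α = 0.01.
Since p = 0.1541 > α = 0.01, fail to reject H₀.
There is insufficient evidence to reject the null hypothesis; the result is not statistically significant at the 0.01 level.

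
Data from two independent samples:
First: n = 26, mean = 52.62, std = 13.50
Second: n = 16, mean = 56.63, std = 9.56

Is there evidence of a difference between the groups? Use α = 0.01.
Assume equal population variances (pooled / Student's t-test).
Student's two-sample t-test (equal variances):
H₀: μ₁ = μ₂
H₁: μ₁ ≠ μ₂
df = n₁ + n₂ - 2 = 40
Pooled variance s_p² = [(n₁-1)s₁² + (n₂-1)s₂²] / (n₁ + n₂ - 2) = [(25)(13.50²) + (15)(9.56²)] / 40 = 148.1789
SE = √(s_p²(1/n₁ + 1/n₂)) = √(148.1789 × (1/26 + 1/16)) = 3.8679
t = (x̄₁ - x̄₂) / SE = (52.62 - 56.63) / 3.8679 = -4.01 / 3.8679 = -1.037
p-value = 0.3061

Since p-value > α = 0.01, we fail to reject H₀.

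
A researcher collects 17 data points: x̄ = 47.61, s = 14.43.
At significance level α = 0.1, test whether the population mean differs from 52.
One-sample t-test:
H₀: μ = 52
H₁: μ ≠ 52
df = n - 1 = 16
t = (x̄ - μ₀) / (s/√n) = (47.61 - 52) / (14.43/√17) = -1.254
p-value = 0.2277

Since p-value > α = 0.1, we fail to reject H₀.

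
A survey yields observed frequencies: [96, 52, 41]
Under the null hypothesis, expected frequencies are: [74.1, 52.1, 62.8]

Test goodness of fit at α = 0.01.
Chi-square goodness of fit test:
H₀: observed counts match expected distribution
H₁: observed counts differ from expected distribution
df = k - 1 = 2
χ² = Σ(O - E)²/E
   = (96 - 74.1)²/74.1 + (52 - 52.1)²/52.1 + (41 - 62.8)²/62.8
   = 6.472 + 0.000 + 7.568
   = 14.04
p-value = 0.0009

Since p-value < α = 0.01, we reject H₀.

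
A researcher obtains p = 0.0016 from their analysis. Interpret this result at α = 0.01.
Since p = 0.0016 < α = 0.01, reject H₀.
There is sufficient evidence to reject the null hypothesis; the result is statistically significant at the 0.01 level.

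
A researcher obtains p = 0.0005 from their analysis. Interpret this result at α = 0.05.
Since p = 0.0005 < α = 0.05, reject H₀.
There is sufficient evidence to reject the null hypothesis; the result is statistically significant at the 0.05 level.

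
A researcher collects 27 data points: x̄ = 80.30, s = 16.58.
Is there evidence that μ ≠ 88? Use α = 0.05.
One-sample t-test:
H₀: μ = 88
H₁: μ ≠ 88
df = n - 1 = 26
t = (x̄ - μ₀) / (s/√n) = (80.30 - 88) / (16.58/√27) = -2.413
p-value = 0.0232

Since p-value < α = 0.05, we reject H₀.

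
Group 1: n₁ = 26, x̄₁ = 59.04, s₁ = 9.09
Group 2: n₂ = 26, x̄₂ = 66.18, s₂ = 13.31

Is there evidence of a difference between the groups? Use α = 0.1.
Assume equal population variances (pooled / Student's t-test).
Student's two-sample t-test (equal variances):
H₀: μ₁ = μ₂
H₁: μ₁ ≠ μ₂
df = n₁ + n₂ - 2 = 50
Pooled variance s_p² = [(n₁-1)s₁² + (n₂-1)s₂²] / (n₁ + n₂ - 2) = [(25)(9.09²) + (25)(13.31²)] / 50 = 129.8921
SE = √(s_p²(1/n₁ + 1/n₂)) = √(129.8921 × (1/26 + 1/26)) = 3.1610
t = (x̄₁ - x̄₂) / SE = (59.04 - 66.18) / 3.1610 = -7.14 / 3.1610 = -2.259
p-value = 0.0283

Since p-value < α = 0.1, we reject H₀.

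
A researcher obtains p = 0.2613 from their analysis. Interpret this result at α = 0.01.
Since p = 0.2613 > α = 0.01, fail to reject H₀.
There is insufficient evidence to reject the null hypothesis; the result is not statistically significant at the 0.01 level.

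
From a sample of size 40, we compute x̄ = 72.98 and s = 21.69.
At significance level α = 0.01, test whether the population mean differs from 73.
One-sample t-test:
H₀: μ = 73
H₁: μ ≠ 73
df = n - 1 = 39
t = (x̄ - μ₀) / (s/√n) = (72.98 - 73) / (21.69/√40) = -0.006
p-value = 0.9954

Since p-value > α = 0.01, we fail to reject H₀.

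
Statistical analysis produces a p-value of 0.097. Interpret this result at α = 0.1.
Since p = 0.097 < α = 0.1, reject H₀.
There is sufficient evidence to reject the null hypothesis; the result is statistically significant at the 0.1 level.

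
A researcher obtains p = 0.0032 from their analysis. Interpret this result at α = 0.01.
Since p = 0.0032 < α = 0.01, reject H₀.
There is sufficient evidence to reject the null hypothesis; the result is statistically significant at the 0.01 level.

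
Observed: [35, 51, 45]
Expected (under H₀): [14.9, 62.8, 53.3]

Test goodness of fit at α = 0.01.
Chi-square goodness of fit test:
H₀: observed counts match expected distribution
H₁: observed counts differ from expected distribution
df = k - 1 = 2
χ² = Σ(O - E)²/E
   = (35 - 14.9)²/14.9 + (51 - 62.8)²/62.8 + (45 - 53.3)²/53.3
   = 27.115 + 2.217 + 1.292
   = 30.62
p-value < 0.0001

Since p-value < α = 0.01, we reject H₀.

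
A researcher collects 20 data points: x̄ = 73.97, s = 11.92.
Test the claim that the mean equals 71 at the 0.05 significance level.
One-sample t-test:
H₀: μ = 71
H₁: μ ≠ 71
df = n - 1 = 19
t = (x̄ - μ₀) / (s/√n) = (73.97 - 71) / (11.92/√20) = 1.114
p-value = 0.2791

Since p-value > α = 0.05, we fail to reject H₀.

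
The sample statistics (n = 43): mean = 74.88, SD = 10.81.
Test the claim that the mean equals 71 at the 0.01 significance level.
One-sample t-test:
H₀: μ = 71
H₁: μ ≠ 71
df = n - 1 = 42
t = (x̄ - μ₀) / (s/√n) = (74.88 - 71) / (10.81/√43) = 2.354
p-value = 0.0233

Since p-value > α = 0.01, we fail to reject H₀.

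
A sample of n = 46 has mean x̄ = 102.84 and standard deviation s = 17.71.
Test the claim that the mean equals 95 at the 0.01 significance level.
One-sample t-test:
H₀: μ = 95
H₁: μ ≠ 95
df = n - 1 = 45
t = (x̄ - μ₀) / (s/√n) = (102.84 - 95) / (17.71/√46) = 3.002
p-value = 0.0044

Since p-value < α = 0.01, we reject H₀.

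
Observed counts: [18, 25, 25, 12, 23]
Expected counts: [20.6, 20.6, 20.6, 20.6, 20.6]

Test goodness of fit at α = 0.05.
Chi-square goodness of fit test:
H₀: observed counts match expected distribution
H₁: observed counts differ from expected distribution
df = k - 1 = 4
χ² = Σ(O - E)²/E
   = (18 - 20.6)²/20.6 + (25 - 20.6)²/20.6 + (25 - 20.6)²/20.6 + (12 - 20.6)²/20.6 + (23 - 20.6)²/20.6
   = 0.328 + 0.940 + 0.940 + 3.590 + 0.280
   = 6.08
p-value = 0.1934

Since p-value > α = 0.05, we fail to reject H₀.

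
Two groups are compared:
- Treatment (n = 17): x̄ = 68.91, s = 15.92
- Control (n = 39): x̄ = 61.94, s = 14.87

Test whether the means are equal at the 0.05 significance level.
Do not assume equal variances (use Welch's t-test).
Welch's two-sample t-test:
H₀: μ₁ = μ₂
H₁: μ₁ ≠ μ₂
s₁²/n₁ = 15.92²/17 = 14.9086,  s₂²/n₂ = 14.87²/39 = 5.6697
SE = √(s₁²/n₁ + s₂²/n₂) = √(14.9086 + 5.6697) = 4.5363
df (Welch-Satterthwaite) = (s₁²/n₁ + s₂²/n₂)² / [(s₁²/n₁)²/(n₁-1) + (s₂²/n₂)²/(n₂-1)] ≈ 28.73
t = (x̄₁ - x̄₂) / SE = (68.91 - 61.94) / 4.5363 = 6.97 / 4.5363 = 1.536
p-value = 0.1354

Since p-value > α = 0.05, we fail to reject H₀.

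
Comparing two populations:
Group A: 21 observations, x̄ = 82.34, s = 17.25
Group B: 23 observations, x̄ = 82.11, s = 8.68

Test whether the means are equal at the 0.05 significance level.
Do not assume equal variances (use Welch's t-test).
Welch's two-sample t-test:
H₀: μ₁ = μ₂
H₁: μ₁ ≠ μ₂
s₁²/n₁ = 17.25²/21 = 14.1696,  s₂²/n₂ = 8.68²/23 = 3.2758
SE = √(s₁²/n₁ + s₂²/n₂) = √(14.1696 + 3.2758) = 4.1768
df (Welch-Satterthwaite) = (s₁²/n₁ + s₂²/n₂)² / [(s₁²/n₁)²/(n₁-1) + (s₂²/n₂)²/(n₂-1)] ≈ 28.91
t = (x̄₁ - x̄₂) / SE = (82.34 - 82.11) / 4.1768 = 0.23 / 4.1768 = 0.055
p-value = 0.9565

Since p-value > α = 0.05, we fail to reject H₀.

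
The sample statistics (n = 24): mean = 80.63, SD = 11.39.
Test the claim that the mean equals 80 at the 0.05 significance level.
One-sample t-test:
H₀: μ = 80
H₁: μ ≠ 80
df = n - 1 = 23
t = (x̄ - μ₀) / (s/√n) = (80.63 - 80) / (11.39/√24) = 0.271
p-value = 0.7888

Since p-value > α = 0.05, we fail to reject H₀.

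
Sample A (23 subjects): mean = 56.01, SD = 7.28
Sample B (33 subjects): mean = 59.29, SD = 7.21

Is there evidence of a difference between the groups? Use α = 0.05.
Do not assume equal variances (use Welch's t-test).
Welch's two-sample t-test:
H₀: μ₁ = μ₂
H₁: μ₁ ≠ μ₂
s₁²/n₁ = 7.28²/23 = 2.3043,  s₂²/n₂ = 7.21²/33 = 1.5753
SE = √(s₁²/n₁ + s₂²/n₂) = √(2.3043 + 1.5753) = 1.9697
df (Welch-Satterthwaite) = (s₁²/n₁ + s₂²/n₂)² / [(s₁²/n₁)²/(n₁-1) + (s₂²/n₂)²/(n₂-1)] ≈ 47.20
t = (x̄₁ - x̄₂) / SE = (56.01 - 59.29) / 1.9697 = -3.28 / 1.9697 = -1.665
p-value = 0.1025

Since p-value > α = 0.05, we fail to reject H₀.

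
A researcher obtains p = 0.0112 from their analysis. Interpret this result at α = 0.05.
Since p = 0.0112 < α = 0.05, reject H₀.
There is sufficient evidence to reject the null hypothesis; the result is statistically significant at the 0.05 level.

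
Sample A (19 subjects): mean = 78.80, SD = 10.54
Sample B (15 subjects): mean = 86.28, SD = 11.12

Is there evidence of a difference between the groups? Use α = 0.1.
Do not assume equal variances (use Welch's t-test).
Welch's two-sample t-test:
H₀: μ₁ = μ₂
H₁: μ₁ ≠ μ₂
s₁²/n₁ = 10.54²/19 = 5.8469,  s₂²/n₂ = 11.12²/15 = 8.2436
SE = √(s₁²/n₁ + s₂²/n₂) = √(5.8469 + 8.2436) = 3.7537
df (Welch-Satterthwaite) = (s₁²/n₁ + s₂²/n₂)² / [(s₁²/n₁)²/(n₁-1) + (s₂²/n₂)²/(n₂-1)] ≈ 29.40
t = (x̄₁ - x̄₂) / SE = (78.80 - 86.28) / 3.7537 = -7.48 / 3.7537 = -1.993
p-value = 0.0557

Since p-value < α = 0.1, we reject H₀.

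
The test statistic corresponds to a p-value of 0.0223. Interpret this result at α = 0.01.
Since p = 0.0223 > α = 0.01, fail to reject H₀.
There is insufficient evidence to reject the null hypothesis; the result is not statistically significant at the 0.01 level.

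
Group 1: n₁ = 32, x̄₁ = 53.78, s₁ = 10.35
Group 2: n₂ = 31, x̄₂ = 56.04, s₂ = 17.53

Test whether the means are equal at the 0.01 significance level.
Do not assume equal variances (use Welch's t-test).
Welch's two-sample t-test:
H₀: μ₁ = μ₂
H₁: μ₁ ≠ μ₂
s₁²/n₁ = 10.35²/32 = 3.3476,  s₂²/n₂ = 17.53²/31 = 9.9129
SE = √(s₁²/n₁ + s₂²/n₂) = √(3.3476 + 9.9129) = 3.6415
df (Welch-Satterthwaite) = (s₁²/n₁ + s₂²/n₂)² / [(s₁²/n₁)²/(n₁-1) + (s₂²/n₂)²/(n₂-1)] ≈ 48.35
t = (x̄₁ - x̄₂) / SE = (53.78 - 56.04) / 3.6415 = -2.26 / 3.6415 = -0.621
p-value = 0.5378

Since p-value > α = 0.01, we fail to reject H₀.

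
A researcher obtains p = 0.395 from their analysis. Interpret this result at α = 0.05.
Since p = 0.395 > α = 0.05, fail to reject H₀.
There is insufficient evidence to reject the null hypothesis; the result is not statistically significant at the 0.05 level.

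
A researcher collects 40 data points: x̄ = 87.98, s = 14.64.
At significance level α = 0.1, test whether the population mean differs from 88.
One-sample t-test:
H₀: μ = 88
H₁: μ ≠ 88
df = n - 1 = 39
t = (x̄ - μ₀) / (s/√n) = (87.98 - 88) / (14.64/√40) = -0.009
p-value = 0.9932

Since p-value > α = 0.1, we fail to reject H₀.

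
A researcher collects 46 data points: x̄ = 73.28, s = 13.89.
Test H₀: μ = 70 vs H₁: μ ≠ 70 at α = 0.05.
One-sample t-test:
H₀: μ = 70
H₁: μ ≠ 70
df = n - 1 = 45
t = (x̄ - μ₀) / (s/√n) = (73.28 - 70) / (13.89/√46) = 1.602
p-value = 0.1162

Since p-value > α = 0.05, we fail to reject H₀.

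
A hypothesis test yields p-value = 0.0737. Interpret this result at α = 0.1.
Since p = 0.0737 < α = 0.1, reject H₀.
There is sufficient evidence to reject the null hypothesis; the result is statistically significant at the 0.1 level.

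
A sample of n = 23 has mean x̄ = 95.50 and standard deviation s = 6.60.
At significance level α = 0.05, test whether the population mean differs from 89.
One-sample t-test:
H₀: μ = 89
H₁: μ ≠ 89
df = n - 1 = 22
t = (x̄ - μ₀) / (s/√n) = (95.50 - 89) / (6.60/√23) = 4.723
p-value = 0.0001

Since p-value < α = 0.05, we reject H₀.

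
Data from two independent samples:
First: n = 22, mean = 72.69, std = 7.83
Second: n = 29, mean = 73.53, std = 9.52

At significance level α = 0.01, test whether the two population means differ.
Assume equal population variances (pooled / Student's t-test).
Student's two-sample t-test (equal variances):
H₀: μ₁ = μ₂
H₁: μ₁ ≠ μ₂
df = n₁ + n₂ - 2 = 49
Pooled variance s_p² = [(n₁-1)s₁² + (n₂-1)s₂²] / (n₁ + n₂ - 2) = [(21)(7.83²) + (28)(9.52²)] / 49 = 78.0640
SE = √(s_p²(1/n₁ + 1/n₂)) = √(78.0640 × (1/22 + 1/29)) = 2.4980
t = (x̄₁ - x̄₂) / SE = (72.69 - 73.53) / 2.4980 = -0.84 / 2.4980 = -0.336
p-value = 0.7381

Since p-value > α = 0.01, we fail to reject H₀.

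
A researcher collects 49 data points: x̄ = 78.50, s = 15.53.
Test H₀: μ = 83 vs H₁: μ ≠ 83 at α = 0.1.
One-sample t-test:
H₀: μ = 83
H₁: μ ≠ 83
df = n - 1 = 48
t = (x̄ - μ₀) / (s/√n) = (78.50 - 83) / (15.53/√49) = -2.028
p-value = 0.0481

Since p-value < α = 0.1, we reject H₀.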